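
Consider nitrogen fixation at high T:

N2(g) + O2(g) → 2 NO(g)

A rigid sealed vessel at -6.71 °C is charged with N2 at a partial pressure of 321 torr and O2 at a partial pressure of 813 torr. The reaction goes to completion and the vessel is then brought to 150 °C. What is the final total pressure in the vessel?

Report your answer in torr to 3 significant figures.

1800 torr

With V and T fixed, P_i ∝ n_i, so the mole ratios apply directly to partial pressures at -6.71 °C.
P(O2) required for 321 torr of N2 = (1/1) × 321 = 321.0 torr; available 813 torr, so N2 is limiting.
P(O2) remaining = 813 − (1/1) × 321 = 492.0 torr
P(gaseous products) = (2)/1 × 321 = 642.0 torr
P_total at -6.71 °C = 492.0 + 642.0 = 1134 torr
Scaling to 150 °C: P = 1134 × 423.15/266.44 = 1801 torr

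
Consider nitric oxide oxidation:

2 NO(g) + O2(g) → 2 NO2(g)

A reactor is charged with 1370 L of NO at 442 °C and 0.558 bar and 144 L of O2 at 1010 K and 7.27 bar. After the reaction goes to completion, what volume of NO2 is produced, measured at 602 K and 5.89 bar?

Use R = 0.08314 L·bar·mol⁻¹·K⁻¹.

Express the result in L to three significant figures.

n(NO) = PV/RT = (0.558 × 1370) / (0.08314 × 715.15) = 12.86 mol
n(O2) = PV/RT = (7.27 × 144) / (0.08314 × 1010) = 12.47 mol
For 12.86 mol NO, stoichiometry requires (1/2) × 12.86 = 6.430 mol O2; 12.47 mol is available, so NO is limiting.
n(NO2) = (2/2) × 12.86 = 12.86 mol
V(NO2) = nRT/P = 12.86 × 0.08314 × 602 / 5.89 = 109.3 L

109 L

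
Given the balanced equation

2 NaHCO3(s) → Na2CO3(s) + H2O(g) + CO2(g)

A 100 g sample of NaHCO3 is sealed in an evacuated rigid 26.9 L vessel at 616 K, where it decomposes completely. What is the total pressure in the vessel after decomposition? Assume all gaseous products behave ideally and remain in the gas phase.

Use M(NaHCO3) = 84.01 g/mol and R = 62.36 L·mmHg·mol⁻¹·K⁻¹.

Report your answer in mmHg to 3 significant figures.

1700 mmHg

n(NaHCO3) = 100 / 84.01 = 1.190 mol
n(gas produced) = (2/2) × 1.190 = 1.190 mol
P = nRT/V = 1.190 × 62.36 × 616 / 26.9 = 1699 mmHg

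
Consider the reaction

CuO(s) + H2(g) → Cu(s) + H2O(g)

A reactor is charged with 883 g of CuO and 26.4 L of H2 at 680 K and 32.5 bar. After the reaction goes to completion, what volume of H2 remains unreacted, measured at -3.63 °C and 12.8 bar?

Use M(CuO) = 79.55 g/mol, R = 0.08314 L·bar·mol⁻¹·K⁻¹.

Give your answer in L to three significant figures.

n(CuO) = 883 / 79.55 = 11.10 mol
n(H2) = PV/RT = (32.5 × 26.4) / (0.08314 × 680) = 15.18 mol
For 11.10 mol CuO, stoichiometry requires (1/1) × 11.10 = 11.10 mol H2; 15.18 mol is available, so CuO is limiting.
n(H2) consumed = (1/1) × 11.10 = 11.10 mol; remaining = 15.18 − 11.10 = 4.080 mol
V(H2) = nRT/P = 4.080 × 0.08314 × 269.52 / 12.8 = 7.143 L

7.14 L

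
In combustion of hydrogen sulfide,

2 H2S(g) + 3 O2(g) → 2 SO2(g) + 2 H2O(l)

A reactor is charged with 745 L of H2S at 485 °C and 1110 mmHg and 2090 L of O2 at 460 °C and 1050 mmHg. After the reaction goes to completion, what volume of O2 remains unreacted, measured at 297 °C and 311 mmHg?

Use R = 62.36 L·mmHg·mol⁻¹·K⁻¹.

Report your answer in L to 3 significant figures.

n(H2S) = PV/RT = (1110 × 745) / (62.36 × 758.15) = 17.49 mol
n(O2) = PV/RT = (1050 × 2090) / (62.36 × 733.15) = 48.00 mol
For 17.49 mol H2S, stoichiometry requires (3/2) × 17.49 = 26.23 mol O2; 48.00 mol is available, so H2S is limiting.
n(O2) consumed = (3/2) × 17.49 = 26.23 mol; remaining = 48.00 − 26.23 = 21.77 mol
V(O2) = nRT/P = 21.77 × 62.36 × 570.15 / 311 = 2489 L

2490 L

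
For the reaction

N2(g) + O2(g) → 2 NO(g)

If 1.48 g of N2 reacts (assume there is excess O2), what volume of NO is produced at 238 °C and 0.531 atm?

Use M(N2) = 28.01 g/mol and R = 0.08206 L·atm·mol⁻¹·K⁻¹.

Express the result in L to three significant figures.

8.35 L

n(N2) = 1.480 / 28.01 = 0.05284 mol
n(NO) = (2/1) × 0.05284 = 0.1057 mol
V = nRT/P = 0.1057 × 0.08206 × 511.15 / 0.531 = 8.349 L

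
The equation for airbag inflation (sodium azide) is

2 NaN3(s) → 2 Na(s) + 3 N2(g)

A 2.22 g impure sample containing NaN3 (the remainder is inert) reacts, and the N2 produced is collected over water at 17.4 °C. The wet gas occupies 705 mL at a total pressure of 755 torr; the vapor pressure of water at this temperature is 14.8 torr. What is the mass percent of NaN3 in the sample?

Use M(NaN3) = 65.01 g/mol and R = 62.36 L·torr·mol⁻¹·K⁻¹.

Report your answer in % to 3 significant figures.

P(N2) = 755 − 14.8 = 740.2 torr
n(N2) = PV/RT = (740.2 × 0.7050) / (62.36 × 290.55) = 0.02880 mol
n(NaN3) = (2/3) × 0.02880 = 0.01920 mol
m(NaN3) = 0.01920 × 65.01 = 1.248 g
%NaN3 = 1.248 / 2.22 × 100 = 56.22%

56.2 %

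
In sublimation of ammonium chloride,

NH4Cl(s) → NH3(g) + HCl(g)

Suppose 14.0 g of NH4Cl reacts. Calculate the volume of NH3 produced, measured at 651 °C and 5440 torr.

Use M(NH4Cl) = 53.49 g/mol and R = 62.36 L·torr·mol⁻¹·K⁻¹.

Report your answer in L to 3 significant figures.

n(NH4Cl) = 14.00 / 53.49 = 0.2617 mol
n(NH3) = (1/1) × 0.2617 = 0.2617 mol
V = nRT/P = 0.2617 × 62.36 × 924.15 / 5440 = 2.772 L

2.77 L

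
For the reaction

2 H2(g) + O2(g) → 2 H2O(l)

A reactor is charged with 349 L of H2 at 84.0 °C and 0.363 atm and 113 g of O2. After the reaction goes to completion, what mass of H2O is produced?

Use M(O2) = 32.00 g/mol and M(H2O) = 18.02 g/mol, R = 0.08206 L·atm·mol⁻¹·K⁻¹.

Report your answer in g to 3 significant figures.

n(H2) = PV/RT = (0.363 × 349) / (0.08206 × 357.15) = 4.323 mol
n(O2) = 113 / 32.00 = 3.531 mol
For 4.323 mol H2, stoichiometry requires (1/2) × 4.323 = 2.162 mol O2; 3.531 mol is available, so H2 is limiting.
n(H2O) = (2/2) × 4.323 = 4.323 mol
m(H2O) = 4.323 × 18.02 = 77.90 g

77.9 g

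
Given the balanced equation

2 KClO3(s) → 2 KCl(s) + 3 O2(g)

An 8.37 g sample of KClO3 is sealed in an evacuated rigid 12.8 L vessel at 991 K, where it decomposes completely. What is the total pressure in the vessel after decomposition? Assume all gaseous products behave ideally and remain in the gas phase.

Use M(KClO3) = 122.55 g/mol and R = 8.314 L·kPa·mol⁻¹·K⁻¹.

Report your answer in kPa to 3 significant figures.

n(KClO3) = 8.37 / 122.55 = 0.06830 mol
n(gas produced) = (3/2) × 0.06830 = 0.1024 mol
P = nRT/V = 0.1024 × 8.314 × 991 / 12.8 = 65.91 kPa

65.9 kPa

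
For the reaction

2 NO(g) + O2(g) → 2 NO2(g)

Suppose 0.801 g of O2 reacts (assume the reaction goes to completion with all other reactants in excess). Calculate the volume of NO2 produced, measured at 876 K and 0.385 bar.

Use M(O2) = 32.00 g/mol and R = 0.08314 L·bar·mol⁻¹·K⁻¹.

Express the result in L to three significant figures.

9.47 L

n(O2) = 0.8010 / 32.00 = 0.02503 mol
n(NO2) = (2/1) × 0.02503 = 0.05006 mol
V = nRT/P = 0.05006 × 0.08314 × 876 / 0.385 = 9.470 L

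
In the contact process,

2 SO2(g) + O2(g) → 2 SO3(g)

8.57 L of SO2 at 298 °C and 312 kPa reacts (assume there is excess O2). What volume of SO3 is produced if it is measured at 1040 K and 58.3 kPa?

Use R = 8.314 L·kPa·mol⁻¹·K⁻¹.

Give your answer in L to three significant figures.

n(SO2) = PV/RT = (312 × 8.57) / (8.314 × 571.15) = 0.5631 mol
n(SO3) = (2/2) × 0.5631 = 0.5631 mol
V = nRT/P = 0.5631 × 8.314 × 1040 / 58.3 = 83.51 L

83.5 L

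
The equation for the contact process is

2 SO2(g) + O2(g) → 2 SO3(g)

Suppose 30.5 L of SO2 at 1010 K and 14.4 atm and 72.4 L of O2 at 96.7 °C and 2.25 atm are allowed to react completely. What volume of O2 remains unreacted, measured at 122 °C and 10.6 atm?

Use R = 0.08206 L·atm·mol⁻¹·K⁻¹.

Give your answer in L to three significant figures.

n(SO2) = PV/RT = (14.4 × 30.5) / (0.08206 × 1010) = 5.299 mol
n(O2) = PV/RT = (2.25 × 72.4) / (0.08206 × 369.85) = 5.367 mol
For 5.299 mol SO2, stoichiometry requires (1/2) × 5.299 = 2.650 mol O2; 5.367 mol is available, so SO2 is limiting.
n(O2) consumed = (1/2) × 5.299 = 2.650 mol; remaining = 5.367 − 2.650 = 2.717 mol
V(O2) = nRT/P = 2.717 × 0.08206 × 395.15 / 10.6 = 8.311 L

8.31 L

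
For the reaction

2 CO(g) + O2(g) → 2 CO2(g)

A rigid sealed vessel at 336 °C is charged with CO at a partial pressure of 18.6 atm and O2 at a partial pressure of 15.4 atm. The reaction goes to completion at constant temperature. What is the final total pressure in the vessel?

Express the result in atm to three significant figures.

With V and T fixed, P_i ∝ n_i, so the mole ratios apply directly to partial pressures at 336 °C.
P(O2) required for 18.6 atm of CO = (1/2) × 18.6 = 9.300 atm; available 15.4 atm, so CO is limiting.
P(O2) remaining = 15.4 − (1/2) × 18.6 = 6.100 atm
P(gaseous products) = (2)/2 × 18.6 = 18.60 atm
P_total at 336 °C = 6.100 + 18.60 = 24.70 atm

24.7 atm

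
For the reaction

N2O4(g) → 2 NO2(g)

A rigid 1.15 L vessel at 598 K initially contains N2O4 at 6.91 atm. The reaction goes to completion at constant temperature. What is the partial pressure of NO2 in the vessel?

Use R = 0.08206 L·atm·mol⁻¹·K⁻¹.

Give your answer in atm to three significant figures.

13.8 atm

n(N2O4)₀ = PV/RT = (6.91 × 1.15) / (0.08206 × 598) = 0.1619 mol
n(NO2) = (2/1) × 0.1619 = 0.3238 mol
P(NO2) = nRT/V = 0.3238 × 0.08206 × 598 / 1.15 = 13.82 atm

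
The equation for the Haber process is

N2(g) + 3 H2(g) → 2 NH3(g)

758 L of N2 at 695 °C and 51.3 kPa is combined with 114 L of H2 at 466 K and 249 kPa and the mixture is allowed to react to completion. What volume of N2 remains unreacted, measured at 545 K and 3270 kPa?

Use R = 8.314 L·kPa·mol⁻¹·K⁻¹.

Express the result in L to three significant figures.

3.31 L

n(N2) = PV/RT = (51.3 × 758) / (8.314 × 968.15) = 4.831 mol
n(H2) = PV/RT = (249 × 114) / (8.314 × 466) = 7.327 mol
For 4.831 mol N2, stoichiometry requires (3/1) × 4.831 = 14.49 mol H2; 7.327 mol is available, so H2 is limiting.
n(N2) consumed = (1/3) × 7.327 = 2.442 mol; remaining = 4.831 − 2.442 = 2.389 mol
V(N2) = nRT/P = 2.389 × 8.314 × 545 / 3270 = 3.310 L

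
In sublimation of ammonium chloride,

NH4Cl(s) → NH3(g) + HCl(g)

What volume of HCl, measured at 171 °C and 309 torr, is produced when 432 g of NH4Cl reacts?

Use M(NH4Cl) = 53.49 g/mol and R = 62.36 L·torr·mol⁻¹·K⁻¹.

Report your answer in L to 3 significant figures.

724 L

n(NH4Cl) = 432.0 / 53.49 = 8.076 mol
n(HCl) = (1/1) × 8.076 = 8.076 mol
V = nRT/P = 8.076 × 62.36 × 444.15 / 309 = 723.9 L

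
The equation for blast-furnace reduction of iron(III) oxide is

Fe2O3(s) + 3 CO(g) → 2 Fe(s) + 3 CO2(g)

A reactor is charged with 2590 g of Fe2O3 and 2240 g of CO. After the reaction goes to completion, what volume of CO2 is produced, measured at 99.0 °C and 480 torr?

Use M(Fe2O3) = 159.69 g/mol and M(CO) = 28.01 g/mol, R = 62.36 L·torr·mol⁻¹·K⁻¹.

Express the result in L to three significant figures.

2350 L

n(Fe2O3) = 2590 / 159.69 = 16.22 mol
n(CO) = 2240 / 28.01 = 79.97 mol
For 16.22 mol Fe2O3, stoichiometry requires (3/1) × 16.22 = 48.66 mol CO; 79.97 mol is available, so Fe2O3 is limiting.
n(CO2) = (3/1) × 16.22 = 48.66 mol
V(CO2) = nRT/P = 48.66 × 62.36 × 372.15 / 480 = 2353 L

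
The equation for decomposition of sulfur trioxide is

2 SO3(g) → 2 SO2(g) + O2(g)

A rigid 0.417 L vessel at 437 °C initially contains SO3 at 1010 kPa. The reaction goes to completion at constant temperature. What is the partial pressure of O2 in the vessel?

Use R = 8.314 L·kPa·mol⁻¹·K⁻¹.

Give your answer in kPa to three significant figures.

505 kPa

n(SO3)₀ = PV/RT = (1010 × 0.417) / (8.314 × 710.15) = 0.07133 mol
n(O2) = (1/2) × 0.07133 = 0.03567 mol
P(O2) = nRT/V = 0.03567 × 8.314 × 710.15 / 0.417 = 505.0 kPa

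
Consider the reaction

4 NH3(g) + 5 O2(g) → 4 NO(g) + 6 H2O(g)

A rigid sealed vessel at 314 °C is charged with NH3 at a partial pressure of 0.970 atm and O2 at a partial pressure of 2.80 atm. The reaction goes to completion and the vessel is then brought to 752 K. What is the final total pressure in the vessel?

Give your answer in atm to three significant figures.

5.14 atm

At constant V, partial pressures at 314 °C are proportional to moles, so apply stoichiometry directly to pressures.
P(O2) required for 0.970 atm of NH3 = (5/4) × 0.970 = 1.212 atm; available 2.80 atm, so NH3 is limiting.
P(O2) remaining = 2.80 − (5/4) × 0.970 = 1.587 atm
P(gaseous products) = (4+6)/4 × 0.970 = 2.425 atm
P_total at 314 °C = 1.587 + 2.425 = 4.012 atm
Scaling to 752 K: P = 4.012 × 752/587.15 = 5.138 atm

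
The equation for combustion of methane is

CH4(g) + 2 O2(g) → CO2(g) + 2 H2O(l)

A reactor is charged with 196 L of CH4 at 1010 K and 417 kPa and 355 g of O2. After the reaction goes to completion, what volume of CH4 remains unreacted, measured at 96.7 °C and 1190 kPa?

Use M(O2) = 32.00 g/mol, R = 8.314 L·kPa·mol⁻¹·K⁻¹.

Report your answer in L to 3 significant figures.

10.8 L

n(CH4) = PV/RT = (417 × 196) / (8.314 × 1010) = 9.733 mol
n(O2) = 355 / 32.00 = 11.09 mol
For 9.733 mol CH4, stoichiometry requires (2/1) × 9.733 = 19.47 mol O2; 11.09 mol is available, so O2 is limiting.
n(CH4) consumed = (1/2) × 11.09 = 5.545 mol; remaining = 9.733 − 5.545 = 4.188 mol
V(CH4) = nRT/P = 4.188 × 8.314 × 369.85 / 1190 = 10.82 L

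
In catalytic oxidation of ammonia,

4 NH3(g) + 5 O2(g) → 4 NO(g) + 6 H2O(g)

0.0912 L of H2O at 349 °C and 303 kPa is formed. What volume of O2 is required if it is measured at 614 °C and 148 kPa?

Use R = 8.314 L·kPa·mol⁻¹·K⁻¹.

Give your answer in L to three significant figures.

n(H2O) = PV/RT = (303 × 0.0912) / (8.314 × 622.15) = 0.005342 mol
n(O2) = (5/6) × 0.005342 = 0.004452 mol
V = nRT/P = 0.004452 × 8.314 × 887.15 / 148 = 0.2219 L

0.222 L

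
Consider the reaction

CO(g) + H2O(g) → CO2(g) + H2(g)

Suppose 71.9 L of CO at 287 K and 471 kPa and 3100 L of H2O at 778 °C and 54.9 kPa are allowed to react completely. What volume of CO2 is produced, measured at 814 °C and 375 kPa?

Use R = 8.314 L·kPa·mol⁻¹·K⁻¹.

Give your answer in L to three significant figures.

342 L

n(CO) = PV/RT = (471 × 71.9) / (8.314 × 287) = 14.19 mol
n(H2O) = PV/RT = (54.9 × 3100) / (8.314 × 1051.15) = 19.47 mol
For 14.19 mol CO, stoichiometry requires (1/1) × 14.19 = 14.19 mol H2O; 19.47 mol is available, so CO is limiting.
n(CO2) = (1/1) × 14.19 = 14.19 mol
V(CO2) = nRT/P = 14.19 × 8.314 × 1087.15 / 375 = 342.0 L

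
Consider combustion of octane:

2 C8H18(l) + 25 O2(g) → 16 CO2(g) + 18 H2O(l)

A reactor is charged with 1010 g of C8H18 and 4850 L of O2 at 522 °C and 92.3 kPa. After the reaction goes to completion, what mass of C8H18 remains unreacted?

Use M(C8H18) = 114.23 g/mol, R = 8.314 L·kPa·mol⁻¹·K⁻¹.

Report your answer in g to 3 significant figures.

n(C8H18) = 1010 / 114.23 = 8.842 mol
n(O2) = PV/RT = (92.3 × 4850) / (8.314 × 795.15) = 67.71 mol
For 8.842 mol C8H18, stoichiometry requires (25/2) × 8.842 = 110.5 mol O2; 67.71 mol is available, so O2 is limiting.
n(C8H18) consumed = (2/25) × 67.71 = 5.417 mol; remaining = 8.842 − 5.417 = 3.425 mol
m(C8H18) = 3.425 × 114.23 = 391.2 g

391 g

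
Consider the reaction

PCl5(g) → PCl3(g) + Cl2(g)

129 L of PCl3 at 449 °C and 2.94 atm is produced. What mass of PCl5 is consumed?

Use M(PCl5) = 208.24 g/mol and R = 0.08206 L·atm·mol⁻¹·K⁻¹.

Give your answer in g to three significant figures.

n(PCl3) = PV/RT = (2.94 × 129) / (0.08206 × 722.15) = 6.400 mol
n(PCl5) = (1/1) × 6.400 = 6.400 mol
m(PCl5) = 6.400 × 208.24 = 1333 g

1330 g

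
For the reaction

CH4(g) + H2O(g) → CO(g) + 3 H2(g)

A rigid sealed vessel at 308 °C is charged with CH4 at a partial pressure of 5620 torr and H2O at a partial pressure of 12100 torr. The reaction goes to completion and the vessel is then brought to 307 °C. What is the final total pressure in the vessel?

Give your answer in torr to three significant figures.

28900 torr

At constant V, partial pressures at 308 °C are proportional to moles, so apply stoichiometry directly to pressures.
P(H2O) required for 5620 torr of CH4 = (1/1) × 5620 = 5620 torr; available 12100 torr, so CH4 is limiting.
P(H2O) remaining = 12100 − (1/1) × 5620 = 6480 torr
P(gaseous products) = (1+3)/1 × 5620 = 22480 torr
P_total at 308 °C = 6480 + 22480 = 28960 torr
Scaling to 307 °C: P = 28960 × 580.15/581.15 = 28910 torr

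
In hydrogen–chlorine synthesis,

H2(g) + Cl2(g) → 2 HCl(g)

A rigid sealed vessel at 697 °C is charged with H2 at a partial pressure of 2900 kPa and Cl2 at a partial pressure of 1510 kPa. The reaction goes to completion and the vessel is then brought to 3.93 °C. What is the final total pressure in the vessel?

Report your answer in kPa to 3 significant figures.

At constant V, partial pressures at 697 °C are proportional to moles, so apply stoichiometry directly to pressures.
P(Cl2) required for 2900 kPa of H2 = (1/1) × 2900 = 2900 kPa; available 1510 kPa, so Cl2 is limiting.
P(H2) remaining = 2900 − (1/1) × 1510 = 1390 kPa
P(gaseous products) = (2)/1 × 1510 = 3020 kPa
P_total at 697 °C = 1390 + 3020 = 4410 kPa
Scaling to 3.93 °C: P = 4410 × 277.08/970.15 = 1260 kPa

1260 kPa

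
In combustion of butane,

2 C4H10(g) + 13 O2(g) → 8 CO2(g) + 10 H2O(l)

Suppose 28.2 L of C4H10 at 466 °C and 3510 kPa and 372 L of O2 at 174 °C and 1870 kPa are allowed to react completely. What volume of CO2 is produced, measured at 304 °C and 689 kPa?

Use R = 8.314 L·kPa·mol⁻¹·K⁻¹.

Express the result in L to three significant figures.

449 L

n(C4H10) = PV/RT = (3510 × 28.2) / (8.314 × 739.15) = 16.11 mol
n(O2) = PV/RT = (1870 × 372) / (8.314 × 447.15) = 187.1 mol
For 16.11 mol C4H10, stoichiometry requires (13/2) × 16.11 = 104.7 mol O2; 187.1 mol is available, so C4H10 is limiting.
n(CO2) = (8/2) × 16.11 = 64.44 mol
V(CO2) = nRT/P = 64.44 × 8.314 × 577.15 / 689 = 448.8 L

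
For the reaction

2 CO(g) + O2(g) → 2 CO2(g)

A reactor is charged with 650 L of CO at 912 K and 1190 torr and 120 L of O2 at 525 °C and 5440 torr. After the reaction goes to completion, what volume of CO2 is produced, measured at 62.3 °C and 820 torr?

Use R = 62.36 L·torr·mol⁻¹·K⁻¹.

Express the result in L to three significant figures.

347 L

n(CO) = PV/RT = (1190 × 650) / (62.36 × 912) = 13.60 mol
n(O2) = PV/RT = (5440 × 120) / (62.36 × 798.15) = 13.12 mol
For 13.60 mol CO, stoichiometry requires (1/2) × 13.60 = 6.800 mol O2; 13.12 mol is available, so CO is limiting.
n(CO2) = (2/2) × 13.60 = 13.60 mol
V(CO2) = nRT/P = 13.60 × 62.36 × 335.45 / 820 = 346.9 L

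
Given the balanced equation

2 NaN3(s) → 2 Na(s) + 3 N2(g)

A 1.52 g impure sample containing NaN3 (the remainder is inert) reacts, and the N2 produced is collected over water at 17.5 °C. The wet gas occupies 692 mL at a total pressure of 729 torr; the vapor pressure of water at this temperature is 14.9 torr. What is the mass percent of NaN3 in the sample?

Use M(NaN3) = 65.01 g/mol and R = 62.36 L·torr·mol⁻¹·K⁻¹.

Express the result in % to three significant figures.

P(N2) = 729 − 14.9 = 714.1 torr
n(N2) = PV/RT = (714.1 × 0.6920) / (62.36 × 290.65) = 0.02726 mol
n(NaN3) = (2/3) × 0.02726 = 0.01817 mol
m(NaN3) = 0.01817 × 65.01 = 1.181 g
%NaN3 = 1.181 / 1.52 × 100 = 77.70%

77.7 %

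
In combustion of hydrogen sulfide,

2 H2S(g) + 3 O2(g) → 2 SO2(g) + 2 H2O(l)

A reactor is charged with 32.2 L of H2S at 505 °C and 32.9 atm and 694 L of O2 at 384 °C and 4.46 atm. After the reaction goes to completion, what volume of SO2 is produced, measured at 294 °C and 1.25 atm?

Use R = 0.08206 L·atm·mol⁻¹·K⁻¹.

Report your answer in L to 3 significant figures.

618 L

n(H2S) = PV/RT = (32.9 × 32.2) / (0.08206 × 778.15) = 16.59 mol
n(O2) = PV/RT = (4.46 × 694) / (0.08206 × 657.15) = 57.40 mol
For 16.59 mol H2S, stoichiometry requires (3/2) × 16.59 = 24.88 mol O2; 57.40 mol is available, so H2S is limiting.
n(SO2) = (2/2) × 16.59 = 16.59 mol
V(SO2) = nRT/P = 16.59 × 0.08206 × 567.15 / 1.25 = 617.7 L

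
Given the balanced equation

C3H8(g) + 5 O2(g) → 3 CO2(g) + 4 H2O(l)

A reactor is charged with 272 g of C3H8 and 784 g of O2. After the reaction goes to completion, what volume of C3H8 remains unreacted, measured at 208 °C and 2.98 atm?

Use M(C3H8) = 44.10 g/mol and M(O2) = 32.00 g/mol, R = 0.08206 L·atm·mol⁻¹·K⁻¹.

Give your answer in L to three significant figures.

n(C3H8) = 272 / 44.10 = 6.168 mol
n(O2) = 784 / 32.00 = 24.50 mol
For 6.168 mol C3H8, stoichiometry requires (5/1) × 6.168 = 30.84 mol O2; 24.50 mol is available, so O2 is limiting.
n(C3H8) consumed = (1/5) × 24.50 = 4.900 mol; remaining = 6.168 − 4.900 = 1.268 mol
V(C3H8) = nRT/P = 1.268 × 0.08206 × 481.15 / 2.98 = 16.80 L

16.8 L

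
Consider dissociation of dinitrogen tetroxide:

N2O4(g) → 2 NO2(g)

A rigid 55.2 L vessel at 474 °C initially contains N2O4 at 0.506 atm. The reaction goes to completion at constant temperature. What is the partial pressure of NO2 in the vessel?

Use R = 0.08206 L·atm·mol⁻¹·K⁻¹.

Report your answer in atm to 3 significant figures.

n(N2O4)₀ = PV/RT = (0.506 × 55.2) / (0.08206 × 747.15) = 0.4556 mol
n(NO2) = (2/1) × 0.4556 = 0.9112 mol
P(NO2) = nRT/V = 0.9112 × 0.08206 × 747.15 / 55.2 = 1.012 atm

1.01 atm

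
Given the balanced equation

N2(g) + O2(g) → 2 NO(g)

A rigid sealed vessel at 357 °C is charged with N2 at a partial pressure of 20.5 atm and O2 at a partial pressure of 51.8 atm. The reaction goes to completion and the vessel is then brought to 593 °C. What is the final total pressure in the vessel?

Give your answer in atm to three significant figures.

99.4 atm

Because the vessel is rigid and T is held at 357 °C, work the stoichiometry in partial pressures (P_i = n_iRT/V).
P(O2) required for 20.5 atm of N2 = (1/1) × 20.5 = 20.50 atm; available 51.8 atm, so N2 is limiting.
P(O2) remaining = 51.8 − (1/1) × 20.5 = 31.30 atm
P(gaseous products) = (2)/1 × 20.5 = 41.00 atm
P_total at 357 °C = 31.30 + 41.00 = 72.30 atm
Scaling to 593 °C: P = 72.30 × 866.15/630.15 = 99.38 atm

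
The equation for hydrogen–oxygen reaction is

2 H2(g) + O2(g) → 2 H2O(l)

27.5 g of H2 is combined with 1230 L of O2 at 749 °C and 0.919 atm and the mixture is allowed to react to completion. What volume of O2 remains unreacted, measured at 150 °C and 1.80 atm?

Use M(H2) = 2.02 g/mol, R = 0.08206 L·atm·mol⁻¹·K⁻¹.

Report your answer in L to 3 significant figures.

129 L

n(H2) = 27.5 / 2.02 = 13.61 mol
n(O2) = PV/RT = (0.919 × 1230) / (0.08206 × 1022.15) = 13.48 mol
For 13.61 mol H2, stoichiometry requires (1/2) × 13.61 = 6.805 mol O2; 13.48 mol is available, so H2 is limiting.
n(O2) consumed = (1/2) × 13.61 = 6.805 mol; remaining = 13.48 − 6.805 = 6.675 mol
V(O2) = nRT/P = 6.675 × 0.08206 × 423.15 / 1.80 = 128.8 L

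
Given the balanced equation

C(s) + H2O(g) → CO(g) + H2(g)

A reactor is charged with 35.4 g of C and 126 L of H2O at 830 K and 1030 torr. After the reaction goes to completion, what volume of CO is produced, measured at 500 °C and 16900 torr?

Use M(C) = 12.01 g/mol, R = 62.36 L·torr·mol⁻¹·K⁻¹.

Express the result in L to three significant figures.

7.15 L

n(C) = 35.4 / 12.01 = 2.948 mol
n(H2O) = PV/RT = (1030 × 126) / (62.36 × 830) = 2.507 mol
For 2.948 mol C, stoichiometry requires (1/1) × 2.948 = 2.948 mol H2O; 2.507 mol is available, so H2O is limiting.
n(CO) = (1/1) × 2.507 = 2.507 mol
V(CO) = nRT/P = 2.507 × 62.36 × 773.15 / 16900 = 7.152 L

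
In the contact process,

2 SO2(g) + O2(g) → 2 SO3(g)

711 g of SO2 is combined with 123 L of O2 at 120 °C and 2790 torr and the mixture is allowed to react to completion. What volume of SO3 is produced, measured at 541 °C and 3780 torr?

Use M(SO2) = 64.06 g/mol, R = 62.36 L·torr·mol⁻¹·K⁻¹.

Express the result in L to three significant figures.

149 L

n(SO2) = 711 / 64.06 = 11.10 mol
n(O2) = PV/RT = (2790 × 123) / (62.36 × 393.15) = 14.00 mol
For 11.10 mol SO2, stoichiometry requires (1/2) × 11.10 = 5.550 mol O2; 14.00 mol is available, so SO2 is limiting.
n(SO3) = (2/2) × 11.10 = 11.10 mol
V(SO3) = nRT/P = 11.10 × 62.36 × 814.15 / 3780 = 149.1 L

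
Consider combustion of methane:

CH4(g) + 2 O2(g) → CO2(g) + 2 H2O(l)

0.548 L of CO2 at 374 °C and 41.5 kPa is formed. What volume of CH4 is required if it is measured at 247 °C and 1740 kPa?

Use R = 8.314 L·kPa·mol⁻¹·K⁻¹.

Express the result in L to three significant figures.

n(CO2) = PV/RT = (41.5 × 0.548) / (8.314 × 647.15) = 0.004227 mol
n(CH4) = (1/1) × 0.004227 = 0.004227 mol
V = nRT/P = 0.004227 × 8.314 × 520.15 / 1740 = 0.01051 L

0.0105 L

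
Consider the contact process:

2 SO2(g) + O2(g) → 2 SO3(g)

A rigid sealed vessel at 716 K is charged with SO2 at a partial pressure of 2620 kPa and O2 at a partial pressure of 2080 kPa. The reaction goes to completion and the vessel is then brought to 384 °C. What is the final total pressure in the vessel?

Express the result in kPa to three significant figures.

Because the vessel is rigid and T is held at 716 K, work the stoichiometry in partial pressures (P_i = n_iRT/V).
P(O2) required for 2620 kPa of SO2 = (1/2) × 2620 = 1310 kPa; available 2080 kPa, so SO2 is limiting.
P(O2) remaining = 2080 − (1/2) × 2620 = 770.0 kPa
P(gaseous products) = (2)/2 × 2620 = 2620 kPa
P_total at 716 K = 770.0 + 2620 = 3390 kPa
Scaling to 384 °C: P = 3390 × 657.15/716 = 3111 kPa

3110 kPa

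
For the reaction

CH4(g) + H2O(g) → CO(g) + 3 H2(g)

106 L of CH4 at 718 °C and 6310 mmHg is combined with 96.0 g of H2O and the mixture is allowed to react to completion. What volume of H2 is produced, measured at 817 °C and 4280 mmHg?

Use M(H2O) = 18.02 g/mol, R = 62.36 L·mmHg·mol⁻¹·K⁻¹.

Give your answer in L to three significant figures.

n(CH4) = PV/RT = (6310 × 106) / (62.36 × 991.15) = 10.82 mol
n(H2O) = 96.0 / 18.02 = 5.327 mol
For 10.82 mol CH4, stoichiometry requires (1/1) × 10.82 = 10.82 mol H2O; 5.327 mol is available, so H2O is limiting.
n(H2) = (3/1) × 5.327 = 15.98 mol
V(H2) = nRT/P = 15.98 × 62.36 × 1090.15 / 4280 = 253.8 L

254 L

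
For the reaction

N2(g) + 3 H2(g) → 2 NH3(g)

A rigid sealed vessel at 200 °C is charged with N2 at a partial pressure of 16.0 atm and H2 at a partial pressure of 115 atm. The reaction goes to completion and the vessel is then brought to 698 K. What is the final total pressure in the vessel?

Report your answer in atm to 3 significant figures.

At constant V, partial pressures at 200 °C are proportional to moles, so apply stoichiometry directly to pressures.
P(H2) required for 16.0 atm of N2 = (3/1) × 16.0 = 48.00 atm; available 115 atm, so N2 is limiting.
P(H2) remaining = 115 − (3/1) × 16.0 = 67.00 atm
P(gaseous products) = (2)/1 × 16.0 = 32.00 atm
P_total at 200 °C = 67.00 + 32.00 = 99.00 atm
Scaling to 698 K: P = 99.00 × 698/473.15 = 146.0 atm

146 atm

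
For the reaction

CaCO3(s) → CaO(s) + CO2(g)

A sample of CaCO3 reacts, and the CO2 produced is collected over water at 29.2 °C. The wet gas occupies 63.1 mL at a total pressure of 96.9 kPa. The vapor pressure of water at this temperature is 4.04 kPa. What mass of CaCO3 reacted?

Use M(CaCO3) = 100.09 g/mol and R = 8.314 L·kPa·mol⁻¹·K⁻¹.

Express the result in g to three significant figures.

0.233 g

P(CO2) = 96.9 − 4.04 = 92.86 kPa
n(CO2) = PV/RT = (92.86 × 0.06310) / (8.314 × 302.35) = 0.002331 mol
n(CaCO3) = (1/1) × 0.002331 = 0.002331 mol
m(CaCO3) = 0.002331 × 100.09 = 0.2333 g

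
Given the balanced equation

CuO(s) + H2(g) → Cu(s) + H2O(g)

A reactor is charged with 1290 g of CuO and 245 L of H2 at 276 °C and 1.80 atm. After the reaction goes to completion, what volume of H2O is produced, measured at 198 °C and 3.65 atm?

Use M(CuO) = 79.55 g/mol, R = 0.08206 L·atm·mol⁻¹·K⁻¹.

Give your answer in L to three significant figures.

n(CuO) = 1290 / 79.55 = 16.22 mol
n(H2) = PV/RT = (1.80 × 245) / (0.08206 × 549.15) = 9.786 mol
For 16.22 mol CuO, stoichiometry requires (1/1) × 16.22 = 16.22 mol H2; 9.786 mol is available, so H2 is limiting.
n(H2O) = (1/1) × 9.786 = 9.786 mol
V(H2O) = nRT/P = 9.786 × 0.08206 × 471.15 / 3.65 = 103.7 L

104 L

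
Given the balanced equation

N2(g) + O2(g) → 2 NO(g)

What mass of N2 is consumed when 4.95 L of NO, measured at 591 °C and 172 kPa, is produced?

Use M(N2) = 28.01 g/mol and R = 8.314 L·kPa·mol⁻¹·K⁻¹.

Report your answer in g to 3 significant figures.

n(NO) = PV/RT = (172 × 4.95) / (8.314 × 864.15) = 0.1185 mol
n(N2) = (1/2) × 0.1185 = 0.05925 mol
m(N2) = 0.05925 × 28.01 = 1.660 g

1.66 g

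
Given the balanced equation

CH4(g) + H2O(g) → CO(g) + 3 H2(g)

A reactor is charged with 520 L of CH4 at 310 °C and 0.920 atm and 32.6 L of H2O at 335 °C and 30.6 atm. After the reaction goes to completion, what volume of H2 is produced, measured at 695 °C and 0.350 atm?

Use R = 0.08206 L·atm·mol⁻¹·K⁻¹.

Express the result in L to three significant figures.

6810 L

n(CH4) = PV/RT = (0.920 × 520) / (0.08206 × 583.15) = 9.997 mol
n(H2O) = PV/RT = (30.6 × 32.6) / (0.08206 × 608.15) = 19.99 mol
For 9.997 mol CH4, stoichiometry requires (1/1) × 9.997 = 9.997 mol H2O; 19.99 mol is available, so CH4 is limiting.
n(H2) = (3/1) × 9.997 = 29.99 mol
V(H2) = nRT/P = 29.99 × 0.08206 × 968.15 / 0.350 = 6807 L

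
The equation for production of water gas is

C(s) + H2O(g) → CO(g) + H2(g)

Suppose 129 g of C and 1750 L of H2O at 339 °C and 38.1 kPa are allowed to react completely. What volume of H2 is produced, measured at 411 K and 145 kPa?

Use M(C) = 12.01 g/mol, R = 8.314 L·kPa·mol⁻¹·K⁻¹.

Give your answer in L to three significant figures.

253 L

n(C) = 129 / 12.01 = 10.74 mol
n(H2O) = PV/RT = (38.1 × 1750) / (8.314 × 612.15) = 13.10 mol
For 10.74 mol C, stoichiometry requires (1/1) × 10.74 = 10.74 mol H2O; 13.10 mol is available, so C is limiting.
n(H2) = (1/1) × 10.74 = 10.74 mol
V(H2) = nRT/P = 10.74 × 8.314 × 411 / 145 = 253.1 L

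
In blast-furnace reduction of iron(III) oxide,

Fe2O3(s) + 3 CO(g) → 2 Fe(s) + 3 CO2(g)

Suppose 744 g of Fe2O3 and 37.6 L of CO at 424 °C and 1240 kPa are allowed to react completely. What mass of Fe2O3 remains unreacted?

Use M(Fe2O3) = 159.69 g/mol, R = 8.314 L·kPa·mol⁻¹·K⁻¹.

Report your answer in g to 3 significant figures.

n(Fe2O3) = 744 / 159.69 = 4.659 mol
n(CO) = PV/RT = (1240 × 37.6) / (8.314 × 697.15) = 8.044 mol
For 4.659 mol Fe2O3, stoichiometry requires (3/1) × 4.659 = 13.98 mol CO; 8.044 mol is available, so CO is limiting.
n(Fe2O3) consumed = (1/3) × 8.044 = 2.681 mol; remaining = 4.659 − 2.681 = 1.978 mol
m(Fe2O3) = 1.978 × 159.69 = 315.9 g

316 g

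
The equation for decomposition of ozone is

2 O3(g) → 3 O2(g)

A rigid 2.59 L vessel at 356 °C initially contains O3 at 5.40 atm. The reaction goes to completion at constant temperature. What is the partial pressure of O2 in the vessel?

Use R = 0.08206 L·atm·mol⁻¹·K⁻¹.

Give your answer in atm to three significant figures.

n(O3)₀ = PV/RT = (5.40 × 2.59) / (0.08206 × 629.15) = 0.2709 mol
n(O2) = (3/2) × 0.2709 = 0.4063 mol
P(O2) = nRT/V = 0.4063 × 0.08206 × 629.15 / 2.59 = 8.099 atm

8.10 atm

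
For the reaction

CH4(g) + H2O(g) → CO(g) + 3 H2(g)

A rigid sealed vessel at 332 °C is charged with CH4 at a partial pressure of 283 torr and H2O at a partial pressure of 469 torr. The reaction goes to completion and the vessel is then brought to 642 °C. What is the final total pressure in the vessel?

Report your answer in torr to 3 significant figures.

At constant V, partial pressures at 332 °C are proportional to moles, so apply stoichiometry directly to pressures.
P(H2O) required for 283 torr of CH4 = (1/1) × 283 = 283.0 torr; available 469 torr, so CH4 is limiting.
P(H2O) remaining = 469 − (1/1) × 283 = 186.0 torr
P(gaseous products) = (1+3)/1 × 283 = 1132 torr
P_total at 332 °C = 186.0 + 1132 = 1318 torr
Scaling to 642 °C: P = 1318 × 915.15/605.15 = 1993 torr

1990 torr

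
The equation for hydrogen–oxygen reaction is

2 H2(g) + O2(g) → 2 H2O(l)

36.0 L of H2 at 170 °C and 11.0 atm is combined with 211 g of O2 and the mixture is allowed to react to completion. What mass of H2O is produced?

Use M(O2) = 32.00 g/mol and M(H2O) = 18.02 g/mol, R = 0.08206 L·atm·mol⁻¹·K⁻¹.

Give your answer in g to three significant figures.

196 g

n(H2) = PV/RT = (11.0 × 36.0) / (0.08206 × 443.15) = 10.89 mol
n(O2) = 211 / 32.00 = 6.594 mol
For 10.89 mol H2, stoichiometry requires (1/2) × 10.89 = 5.445 mol O2; 6.594 mol is available, so H2 is limiting.
n(H2O) = (2/2) × 10.89 = 10.89 mol
m(H2O) = 10.89 × 18.02 = 196.2 g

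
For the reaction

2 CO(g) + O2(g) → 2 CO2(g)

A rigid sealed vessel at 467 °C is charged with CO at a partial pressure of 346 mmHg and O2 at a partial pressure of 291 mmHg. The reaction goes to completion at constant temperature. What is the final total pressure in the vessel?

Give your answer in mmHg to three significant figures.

Because the vessel is rigid and T is held at 467 °C, work the stoichiometry in partial pressures (P_i = n_iRT/V).
P(O2) required for 346 mmHg of CO = (1/2) × 346 = 173.0 mmHg; available 291 mmHg, so CO is limiting.
P(O2) remaining = 291 − (1/2) × 346 = 118.0 mmHg
P(gaseous products) = (2)/2 × 346 = 346.0 mmHg
P_total at 467 °C = 118.0 + 346.0 = 464.0 mmHg

464 mmHg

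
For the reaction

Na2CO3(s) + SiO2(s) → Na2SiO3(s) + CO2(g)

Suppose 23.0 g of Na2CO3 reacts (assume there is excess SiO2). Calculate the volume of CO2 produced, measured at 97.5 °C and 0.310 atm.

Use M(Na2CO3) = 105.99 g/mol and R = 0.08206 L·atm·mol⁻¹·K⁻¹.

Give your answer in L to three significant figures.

n(Na2CO3) = 23.00 / 105.99 = 0.2170 mol
n(CO2) = (1/1) × 0.2170 = 0.2170 mol
V = nRT/P = 0.2170 × 0.08206 × 370.65 / 0.310 = 21.29 L

21.3 L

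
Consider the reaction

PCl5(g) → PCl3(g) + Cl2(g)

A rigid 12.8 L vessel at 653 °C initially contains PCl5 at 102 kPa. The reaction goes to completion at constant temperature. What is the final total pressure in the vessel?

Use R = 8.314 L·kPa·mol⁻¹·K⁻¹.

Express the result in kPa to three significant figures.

Since T and V are fixed, P_final/P_initial = n_final/n_initial = 2/1.
P_final = (2/1) × 102 = 204.0 kPa

204 kPa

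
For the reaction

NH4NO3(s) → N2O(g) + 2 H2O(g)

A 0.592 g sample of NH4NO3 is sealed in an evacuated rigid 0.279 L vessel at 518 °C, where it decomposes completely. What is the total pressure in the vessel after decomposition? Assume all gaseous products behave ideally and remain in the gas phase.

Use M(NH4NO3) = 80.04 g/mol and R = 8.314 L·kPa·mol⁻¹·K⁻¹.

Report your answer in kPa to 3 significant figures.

n(NH4NO3) = 0.592 / 80.04 = 0.007396 mol
n(gas produced) = (3/1) × 0.007396 = 0.02219 mol
P = nRT/V = 0.02219 × 8.314 × 791.15 / 0.279 = 523.1 kPa

523 kPa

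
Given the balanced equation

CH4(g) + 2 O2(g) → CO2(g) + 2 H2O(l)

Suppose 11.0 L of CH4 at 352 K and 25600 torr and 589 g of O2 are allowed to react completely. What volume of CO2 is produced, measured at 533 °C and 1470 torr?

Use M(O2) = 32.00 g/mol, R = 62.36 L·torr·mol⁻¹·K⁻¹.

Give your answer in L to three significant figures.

n(CH4) = PV/RT = (25600 × 11.0) / (62.36 × 352) = 12.83 mol
n(O2) = 589 / 32.00 = 18.41 mol
For 12.83 mol CH4, stoichiometry requires (2/1) × 12.83 = 25.66 mol O2; 18.41 mol is available, so O2 is limiting.
n(CO2) = (1/2) × 18.41 = 9.205 mol
V(CO2) = nRT/P = 9.205 × 62.36 × 806.15 / 1470 = 314.8 L

315 L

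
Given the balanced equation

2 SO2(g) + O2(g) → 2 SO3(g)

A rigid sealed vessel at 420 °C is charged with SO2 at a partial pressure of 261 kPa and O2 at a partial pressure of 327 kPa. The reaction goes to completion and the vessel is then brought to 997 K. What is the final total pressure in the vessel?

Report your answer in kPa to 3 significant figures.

658 kPa

Because the vessel is rigid and T is held at 420 °C, work the stoichiometry in partial pressures (P_i = n_iRT/V).
P(O2) required for 261 kPa of SO2 = (1/2) × 261 = 130.5 kPa; available 327 kPa, so SO2 is limiting.
P(O2) remaining = 327 − (1/2) × 261 = 196.5 kPa
P(gaseous products) = (2)/2 × 261 = 261.0 kPa
P_total at 420 °C = 196.5 + 261.0 = 457.5 kPa
Scaling to 997 K: P = 457.5 × 997/693.15 = 658.1 kPa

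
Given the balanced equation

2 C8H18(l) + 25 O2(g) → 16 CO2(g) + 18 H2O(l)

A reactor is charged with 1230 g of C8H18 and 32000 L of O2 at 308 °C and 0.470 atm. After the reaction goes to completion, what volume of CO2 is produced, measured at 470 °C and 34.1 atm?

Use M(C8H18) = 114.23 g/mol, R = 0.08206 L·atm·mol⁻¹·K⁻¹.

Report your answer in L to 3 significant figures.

n(C8H18) = 1230 / 114.23 = 10.77 mol
n(O2) = PV/RT = (0.470 × 32000) / (0.08206 × 581.15) = 315.4 mol
For 10.77 mol C8H18, stoichiometry requires (25/2) × 10.77 = 134.6 mol O2; 315.4 mol is available, so C8H18 is limiting.
n(CO2) = (16/2) × 10.77 = 86.16 mol
V(CO2) = nRT/P = 86.16 × 0.08206 × 743.15 / 34.1 = 154.1 L

154 L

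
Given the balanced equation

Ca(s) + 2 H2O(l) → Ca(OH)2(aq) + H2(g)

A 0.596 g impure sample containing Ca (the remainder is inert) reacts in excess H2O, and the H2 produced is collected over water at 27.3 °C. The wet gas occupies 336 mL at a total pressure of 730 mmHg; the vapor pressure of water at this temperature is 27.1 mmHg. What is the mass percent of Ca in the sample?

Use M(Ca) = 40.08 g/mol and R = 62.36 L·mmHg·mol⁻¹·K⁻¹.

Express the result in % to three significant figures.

84.8 %

P(H2) = 730 − 27.1 = 702.9 mmHg
n(H2) = PV/RT = (702.9 × 0.3360) / (62.36 × 300.45) = 0.01261 mol
n(Ca) = (1/1) × 0.01261 = 0.01261 mol
m(Ca) = 0.01261 × 40.08 = 0.5054 g
%Ca = 0.5054 / 0.596 × 100 = 84.80%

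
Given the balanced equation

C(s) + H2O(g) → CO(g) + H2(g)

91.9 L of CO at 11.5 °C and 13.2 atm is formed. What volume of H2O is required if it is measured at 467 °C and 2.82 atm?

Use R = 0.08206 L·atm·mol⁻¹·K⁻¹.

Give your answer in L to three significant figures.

1120 L

n(CO) = PV/RT = (13.2 × 91.9) / (0.08206 × 284.65) = 51.93 mol
n(H2O) = (1/1) × 51.93 = 51.93 mol
V = nRT/P = 51.93 × 0.08206 × 740.15 / 2.82 = 1118 L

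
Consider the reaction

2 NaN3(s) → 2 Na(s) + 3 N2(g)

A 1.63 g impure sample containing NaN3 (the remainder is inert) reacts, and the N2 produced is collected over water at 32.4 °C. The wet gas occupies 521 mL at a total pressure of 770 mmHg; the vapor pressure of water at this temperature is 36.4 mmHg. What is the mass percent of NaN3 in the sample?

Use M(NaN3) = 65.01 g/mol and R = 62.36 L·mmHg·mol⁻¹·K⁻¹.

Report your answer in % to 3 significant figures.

53.3 %

P(N2) = 770 − 36.4 = 733.6 mmHg
n(N2) = PV/RT = (733.6 × 0.5210) / (62.36 × 305.55) = 0.02006 mol
n(NaN3) = (2/3) × 0.02006 = 0.01337 mol
m(NaN3) = 0.01337 × 65.01 = 0.8692 g
%NaN3 = 0.8692 / 1.63 × 100 = 53.33%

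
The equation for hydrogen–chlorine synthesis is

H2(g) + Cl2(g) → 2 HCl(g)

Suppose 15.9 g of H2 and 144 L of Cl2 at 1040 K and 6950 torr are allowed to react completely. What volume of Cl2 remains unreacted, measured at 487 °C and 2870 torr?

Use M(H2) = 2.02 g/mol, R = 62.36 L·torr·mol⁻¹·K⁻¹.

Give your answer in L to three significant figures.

n(H2) = 15.9 / 2.02 = 7.871 mol
n(Cl2) = PV/RT = (6950 × 144) / (62.36 × 1040) = 15.43 mol
For 7.871 mol H2, stoichiometry requires (1/1) × 7.871 = 7.871 mol Cl2; 15.43 mol is available, so H2 is limiting.
n(Cl2) consumed = (1/1) × 7.871 = 7.871 mol; remaining = 15.43 − 7.871 = 7.559 mol
V(Cl2) = nRT/P = 7.559 × 62.36 × 760.15 / 2870 = 124.8 L

125 L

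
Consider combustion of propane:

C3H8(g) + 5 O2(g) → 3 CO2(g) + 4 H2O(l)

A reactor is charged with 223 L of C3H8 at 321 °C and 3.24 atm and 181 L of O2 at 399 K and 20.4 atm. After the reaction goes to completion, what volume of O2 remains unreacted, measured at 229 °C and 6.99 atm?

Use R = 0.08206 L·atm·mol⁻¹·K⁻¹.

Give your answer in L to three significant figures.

228 L

n(C3H8) = PV/RT = (3.24 × 223) / (0.08206 × 594.15) = 14.82 mol
n(O2) = PV/RT = (20.4 × 181) / (0.08206 × 399) = 112.8 mol
For 14.82 mol C3H8, stoichiometry requires (5/1) × 14.82 = 74.10 mol O2; 112.8 mol is available, so C3H8 is limiting.
n(O2) consumed = (5/1) × 14.82 = 74.10 mol; remaining = 112.8 − 74.10 = 38.70 mol
V(O2) = nRT/P = 38.70 × 0.08206 × 502.15 / 6.99 = 228.1 L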